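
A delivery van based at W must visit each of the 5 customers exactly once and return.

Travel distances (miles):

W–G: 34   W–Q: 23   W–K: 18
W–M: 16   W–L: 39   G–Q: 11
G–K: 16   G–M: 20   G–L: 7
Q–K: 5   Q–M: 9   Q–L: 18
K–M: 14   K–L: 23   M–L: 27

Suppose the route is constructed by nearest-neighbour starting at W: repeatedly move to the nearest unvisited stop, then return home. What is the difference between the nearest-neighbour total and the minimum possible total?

8 miles longer than the optimal tour.

W: M=16, K=18, Q=23, G=34, L=39 ⇒ M
M: Q=9, K=14, G=20, L=27 ⇒ Q
Q: K=5, G=11, L=18 ⇒ K
K: G=16, L=23 ⇒ G
G: L=7 ⇒ L
NN route W → M → Q → K → G → L → W costs 92.
Optimal: W → K → G → L → Q → M → W costs 84 (by enumerating all 60 distinct tours).
Excess = 92 − 84 = 8.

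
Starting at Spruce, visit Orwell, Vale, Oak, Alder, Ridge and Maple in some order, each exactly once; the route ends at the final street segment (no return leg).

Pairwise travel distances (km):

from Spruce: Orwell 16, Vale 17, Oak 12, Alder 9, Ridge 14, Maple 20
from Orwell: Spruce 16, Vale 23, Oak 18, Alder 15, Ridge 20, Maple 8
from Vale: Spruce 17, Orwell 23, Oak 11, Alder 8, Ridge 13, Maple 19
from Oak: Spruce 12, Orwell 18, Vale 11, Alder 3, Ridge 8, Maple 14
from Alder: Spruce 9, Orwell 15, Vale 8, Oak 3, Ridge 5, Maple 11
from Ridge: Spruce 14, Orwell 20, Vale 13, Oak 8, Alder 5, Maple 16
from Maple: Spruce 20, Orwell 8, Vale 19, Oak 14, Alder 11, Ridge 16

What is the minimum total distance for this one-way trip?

There are 6! = 720 possible orderings.
Spruce → Orwell → Vale → Oak → Alder → Ridge → Maple: 16+23+11+3+5+16 = 74
Spruce → Orwell → Vale → Oak → Alder → Maple → Ridge: 16+23+11+3+11+16 = 80
Spruce → Orwell → Vale → Oak → Ridge → Alder → Maple: 16+23+11+8+5+11 = 74
Spruce → Orwell → Vale → Oak → Ridge → Maple → Alder: 16+23+11+8+16+11 = 85
Spruce → Orwell → Vale → Oak → Maple → Alder → Ridge: 16+23+11+14+11+5 = 80
Spruce → Orwell → Vale → Oak → Maple → Ridge → Alder: 16+23+11+14+16+5 = 85
Spruce → Orwell → Vale → Alder → Oak → Ridge → Maple: 16+23+8+3+8+16 = 74
Spruce → Orwell → Vale → Alder → Oak → Maple → Ridge: 16+23+8+3+14+16 = 80
… (712 more)
Spruce → Orwell → Maple → Oak → Alder → Ridge → Vale: 16+8+14+3+5+13 = 59  ← best
The minimum is 59.
One shortest path: Spruce → Orwell → Maple → Oak → Alder → Ridge → Vale.

59 km — the minimum one-way total.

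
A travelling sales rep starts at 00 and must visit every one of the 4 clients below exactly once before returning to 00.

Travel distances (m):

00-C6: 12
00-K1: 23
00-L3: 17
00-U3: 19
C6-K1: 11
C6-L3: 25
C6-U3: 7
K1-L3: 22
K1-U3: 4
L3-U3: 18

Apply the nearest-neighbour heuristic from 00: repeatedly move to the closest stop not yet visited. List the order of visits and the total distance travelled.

Total distance 62 m via the nearest-neighbour route 00 → C6 → U3 → K1 → L3 → 00.

00 → [C6:12 / L3:17 / U3:19 / K1:23] → C6 (12)
C6 → [U3:7 / K1:11 / L3:25] → U3 (7)
U3 → [K1:4 / L3:18] → K1 (4)
K1 → [L3:22] → L3 (22)
Return L3→00: 17.
Total = 12 + 7 + 4 + 22 + 17 = 62.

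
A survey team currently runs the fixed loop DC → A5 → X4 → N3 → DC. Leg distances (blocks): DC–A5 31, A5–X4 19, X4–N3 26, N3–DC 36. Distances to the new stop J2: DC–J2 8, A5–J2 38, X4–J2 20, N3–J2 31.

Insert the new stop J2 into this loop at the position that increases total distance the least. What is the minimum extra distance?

Insertion cost between consecutive stops i–j is d(i,J2) + d(J2,j) − d(i,j):
  between DC and A5: 8 + 38 − 31 = 15
  between A5 and X4: 38 + 20 − 19 = 39
  between X4 and N3: 20 + 31 − 26 = 25
  between N3 and DC: 31 + 8 − 36 = 3
Cheapest insertion is between N3 and DC, adding 3.
New total = 112 + 3 = 115.

Adding 3 blocks by placing J2 on the N3–DC leg.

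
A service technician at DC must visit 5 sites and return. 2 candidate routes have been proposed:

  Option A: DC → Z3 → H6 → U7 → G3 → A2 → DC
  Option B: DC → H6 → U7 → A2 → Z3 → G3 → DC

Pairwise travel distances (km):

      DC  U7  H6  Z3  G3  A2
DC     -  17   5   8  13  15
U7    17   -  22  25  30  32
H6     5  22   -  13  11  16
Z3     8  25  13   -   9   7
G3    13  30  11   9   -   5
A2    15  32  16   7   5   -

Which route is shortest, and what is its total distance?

Shortest is Option B, total 88 km.

Option A: 8 + 13 + 22 + 30 + 5 + 15 = 93
Option B: 5 + 22 + 32 + 7 + 9 + 13 = 88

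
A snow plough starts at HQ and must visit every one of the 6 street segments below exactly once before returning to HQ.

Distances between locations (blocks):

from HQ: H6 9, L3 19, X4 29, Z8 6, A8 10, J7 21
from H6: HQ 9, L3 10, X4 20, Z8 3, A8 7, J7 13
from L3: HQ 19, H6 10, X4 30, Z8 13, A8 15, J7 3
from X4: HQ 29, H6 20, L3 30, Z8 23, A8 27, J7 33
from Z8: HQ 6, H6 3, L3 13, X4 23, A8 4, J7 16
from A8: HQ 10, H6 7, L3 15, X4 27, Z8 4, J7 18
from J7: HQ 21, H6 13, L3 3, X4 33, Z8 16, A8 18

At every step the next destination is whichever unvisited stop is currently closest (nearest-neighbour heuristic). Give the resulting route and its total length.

96 blocks along HQ → Z8 → H6 → A8 → L3 → J7 → X4 → HQ.

HQ → [Z8:6 / H6:9 / A8:10 / L3:19 / J7:21 / X4:29] → Z8 (6)
Z8 → [H6:3 / A8:4 / L3:13 / J7:16 / X4:23] → H6 (3)
H6 → [A8:7 / L3:10 / J7:13 / X4:20] → A8 (7)
A8 → [L3:15 / J7:18 / X4:27] → L3 (15)
L3 → [J7:3 / X4:30] → J7 (3)
J7 → [X4:33] → X4 (33)
Return X4→HQ: 29.
Total = 6 + 3 + 7 + 15 + 3 + 33 + 29 = 96.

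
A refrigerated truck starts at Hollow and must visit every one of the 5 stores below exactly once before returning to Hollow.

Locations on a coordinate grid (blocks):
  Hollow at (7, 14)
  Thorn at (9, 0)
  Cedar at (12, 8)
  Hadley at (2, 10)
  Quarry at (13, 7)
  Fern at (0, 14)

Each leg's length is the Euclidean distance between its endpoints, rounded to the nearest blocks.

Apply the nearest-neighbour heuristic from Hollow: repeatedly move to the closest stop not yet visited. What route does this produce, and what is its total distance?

At Hollow the remaining stops are Hadley 6, Fern 7, Cedar 8, Quarry 9, Thorn 14; go to Hadley.
At Hadley the remaining stops are Fern 4, Cedar 10, Quarry 11, Thorn 12; go to Fern.
At Fern the remaining stops are Cedar 13, Quarry 15, Thorn 17; go to Cedar.
At Cedar the remaining stops are Quarry 1, Thorn 9; go to Quarry.
At Quarry the remaining stops are Thorn 8; go to Thorn.
Return Thorn→Hollow: 14.
Total = 6 + 4 + 13 + 1 + 8 + 14 = 46.

Nearest-neighbour total = 46 blocks; route Hollow → Hadley → Fern → Cedar → Quarry → Thorn → Hollow.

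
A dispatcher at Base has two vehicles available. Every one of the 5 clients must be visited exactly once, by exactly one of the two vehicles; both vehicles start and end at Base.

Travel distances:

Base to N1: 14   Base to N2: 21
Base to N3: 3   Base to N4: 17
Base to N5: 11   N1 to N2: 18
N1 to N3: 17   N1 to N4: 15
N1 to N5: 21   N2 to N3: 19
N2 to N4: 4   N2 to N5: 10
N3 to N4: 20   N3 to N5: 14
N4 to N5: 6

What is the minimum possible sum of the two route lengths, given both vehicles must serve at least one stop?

59 — the smallest possible combined total.

Check every non-empty split of the stops between the two vehicles; for each half take its own optimal tour:
  {N1} + {N2, N3, N4, N5}: 28 + 43 = 71
  {N2} + {N1, N3, N4, N5}: 42 + 52 = 94
  {N1, N2} + {N3, N4, N5}: 53 + 40 = 93
  {N3} + {N1, N2, N4, N5}: 6 + 53 = 59
  {N1, N3} + {N2, N4, N5}: 34 + 42 = 76
  {N2, N3} + {N1, N4, N5}: 43 + 46 = 89
  … (15 splits in total)
Best: vehicle 1 Base → N3 → Base = 6; vehicle 2 Base → N1 → N2 → N4 → N5 → Base = 53; combined 59.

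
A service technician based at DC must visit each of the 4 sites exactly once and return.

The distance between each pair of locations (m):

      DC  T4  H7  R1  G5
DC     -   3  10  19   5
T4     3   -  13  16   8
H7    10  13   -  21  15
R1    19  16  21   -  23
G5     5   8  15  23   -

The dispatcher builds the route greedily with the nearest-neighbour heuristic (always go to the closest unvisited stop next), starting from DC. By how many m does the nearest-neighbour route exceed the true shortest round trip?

Excess over optimum: 6 m.

DC: T4=3, G5=5, H7=10, R1=19 ⇒ T4
T4: G5=8, H7=13, R1=16 ⇒ G5
G5: H7=15, R1=23 ⇒ H7
H7: R1=21 ⇒ R1
NN route DC → T4 → G5 → H7 → R1 → DC costs 66.
Optimal: DC → T4 → R1 → H7 → G5 → DC costs 60 (by enumerating all 12 distinct tours).
Excess = 66 − 60 = 6.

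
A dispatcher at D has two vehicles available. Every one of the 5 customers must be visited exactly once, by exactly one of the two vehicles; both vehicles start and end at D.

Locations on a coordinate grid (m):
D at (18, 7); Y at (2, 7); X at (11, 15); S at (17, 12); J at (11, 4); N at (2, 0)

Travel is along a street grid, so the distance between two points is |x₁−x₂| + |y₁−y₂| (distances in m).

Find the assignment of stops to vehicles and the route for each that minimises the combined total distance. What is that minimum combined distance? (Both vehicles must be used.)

Minimum combined distance: 74 m.

There are 2^4 − 1 = 15 ways to divide the 5 stops into two non-empty groups. For each, the best each vehicle can do is its own shortest tour through its group:
  {Y} + {X, S, J, N}: 32 + 62 = 94
  {X} + {Y, S, J, N}: 30 + 56 = 86
  {Y, X} + {S, J, N}: 48 + 56 = 104
  {S} + {Y, X, J, N}: 12 + 62 = 74
  {Y, S} + {X, J, N}: 42 + 62 = 104
  {X, S} + {Y, J, N}: 30 + 46 = 76
  … (15 splits in total)
Best: vehicle 1 D → S → D = 12; vehicle 2 D → Y → N → J → X → D = 62; combined 74.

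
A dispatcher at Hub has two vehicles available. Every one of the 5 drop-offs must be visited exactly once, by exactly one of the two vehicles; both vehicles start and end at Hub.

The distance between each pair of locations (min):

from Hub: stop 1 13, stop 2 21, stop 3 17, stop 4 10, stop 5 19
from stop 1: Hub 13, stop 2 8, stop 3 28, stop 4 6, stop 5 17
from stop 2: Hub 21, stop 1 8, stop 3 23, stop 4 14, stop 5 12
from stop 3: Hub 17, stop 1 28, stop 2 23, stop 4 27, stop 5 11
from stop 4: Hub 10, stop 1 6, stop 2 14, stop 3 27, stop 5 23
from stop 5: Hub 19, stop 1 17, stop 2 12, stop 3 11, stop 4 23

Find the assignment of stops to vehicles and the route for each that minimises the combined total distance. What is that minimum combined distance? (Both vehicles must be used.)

Check every non-empty split of the stops between the two vehicles; for each half take its own optimal tour:
  {stop 1} + {stop 2, stop 3, stop 4, stop 5}: 26 + 64 = 90
  {stop 2} + {stop 1, stop 3, stop 4, stop 5}: 42 + 61 = 103
  {stop 1, stop 2} + {stop 3, stop 4, stop 5}: 42 + 61 = 103
  {stop 3} + {stop 1, stop 2, stop 4, stop 5}: 34 + 55 = 89
  {stop 1, stop 3} + {stop 2, stop 4, stop 5}: 58 + 55 = 113
  {stop 2, stop 3} + {stop 1, stop 4, stop 5}: 61 + 52 = 113
  … (15 splits in total)
  {stop 4} + {stop 1, stop 2, stop 3, stop 5}: 20 + 61 = 81  ← best
Best: vehicle 1 Hub → stop 4 → Hub = 20; vehicle 2 Hub → stop 1 → stop 2 → stop 5 → stop 3 → Hub = 61; combined 81.

Minimum combined distance: 81 min.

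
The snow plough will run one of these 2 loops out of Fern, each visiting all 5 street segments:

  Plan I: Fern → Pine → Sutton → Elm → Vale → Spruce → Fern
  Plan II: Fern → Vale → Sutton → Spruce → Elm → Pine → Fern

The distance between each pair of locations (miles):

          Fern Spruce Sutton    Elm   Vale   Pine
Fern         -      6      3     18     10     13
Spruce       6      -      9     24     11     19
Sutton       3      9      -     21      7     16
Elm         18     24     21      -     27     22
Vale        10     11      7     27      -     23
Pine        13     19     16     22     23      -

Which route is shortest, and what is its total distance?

85 miles — Plan II is the shortest.

Plan I: 13 + 16 + 21 + 27 + 11 + 6 = 94
Plan II: 10 + 7 + 9 + 24 + 22 + 13 = 85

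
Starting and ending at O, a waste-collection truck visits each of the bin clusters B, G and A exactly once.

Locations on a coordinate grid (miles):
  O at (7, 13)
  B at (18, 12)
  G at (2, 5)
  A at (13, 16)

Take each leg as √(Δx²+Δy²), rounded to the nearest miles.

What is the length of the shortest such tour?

O - B - G - A - O: 11+17+16+7 = 51
O - B - A - G - O: 11+6+16+9 = 42
O - G - B - A - O: 9+17+6+7 = 39
The minimum is 39.
One optimal route: O → G → B → A → O (or its reverse).

39 miles — the shortest possible round trip.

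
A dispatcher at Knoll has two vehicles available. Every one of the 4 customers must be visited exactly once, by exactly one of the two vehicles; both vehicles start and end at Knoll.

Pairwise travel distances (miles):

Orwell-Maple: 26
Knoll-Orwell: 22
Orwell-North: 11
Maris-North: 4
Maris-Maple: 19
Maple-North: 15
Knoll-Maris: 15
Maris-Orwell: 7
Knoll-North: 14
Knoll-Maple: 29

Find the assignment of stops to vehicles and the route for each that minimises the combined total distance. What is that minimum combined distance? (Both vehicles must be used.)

Try each way of splitting the stops between the two vehicles (each non-empty) and, for each split, find the best tour for each vehicle:
  {Maris} + {Orwell, Maple, North}: 30 + 77 = 107
  {Orwell} + {Maris, Maple, North}: 44 + 63 = 107
  {Maris, Orwell} + {Maple, North}: 44 + 58 = 102
  {Maple} + {Maris, Orwell, North}: 58 + 47 = 105
  {Maris, Maple} + {Orwell, North}: 63 + 47 = 110
  {Orwell, Maple} + {Maris, North}: 77 + 33 = 110
  … (7 splits in total)
Best: vehicle 1 Knoll → Maris → Orwell → Knoll = 44; vehicle 2 Knoll → Maple → North → Knoll = 58; combined 102.

Minimum combined distance: 102 miles.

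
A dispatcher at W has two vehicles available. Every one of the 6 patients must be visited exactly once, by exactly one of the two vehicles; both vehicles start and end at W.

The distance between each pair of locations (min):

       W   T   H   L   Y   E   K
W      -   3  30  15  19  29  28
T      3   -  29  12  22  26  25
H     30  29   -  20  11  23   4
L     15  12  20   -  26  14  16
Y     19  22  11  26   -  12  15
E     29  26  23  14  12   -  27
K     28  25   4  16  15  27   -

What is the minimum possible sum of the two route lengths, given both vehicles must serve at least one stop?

Try each way of splitting the stops between the two vehicles (each non-empty) and, for each split, find the best tour for each vehicle:
  {T} + {H, L, Y, E, K}: 6 + 84 = 90
  {H} + {T, L, Y, E, K}: 60 + 84 = 144
  {T, H} + {L, Y, E, K}: 62 + 84 = 146
  {L} + {T, H, Y, E, K}: 30 + 84 = 114
  {T, L} + {H, Y, E, K}: 30 + 84 = 114
  {H, L} + {T, Y, E, K}: 65 + 84 = 149
  … (31 splits in total)
Best: vehicle 1 W → T → W = 6; vehicle 2 W → L → E → Y → H → K → W = 84; combined 90.

90 min — the smallest possible combined total.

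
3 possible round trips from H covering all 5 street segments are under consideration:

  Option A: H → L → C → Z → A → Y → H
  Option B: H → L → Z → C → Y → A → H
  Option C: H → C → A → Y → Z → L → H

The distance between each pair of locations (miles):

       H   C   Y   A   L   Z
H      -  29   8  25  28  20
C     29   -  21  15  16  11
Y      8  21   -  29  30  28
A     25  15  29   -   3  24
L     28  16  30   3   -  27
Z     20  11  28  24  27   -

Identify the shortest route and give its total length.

Option A: 28 + 16 + 11 + 24 + 29 + 8 = 116
Option B: 28 + 27 + 11 + 21 + 29 + 25 = 141
Option C: 29 + 15 + 29 + 28 + 27 + 28 = 156

116 miles — Option A is the shortest.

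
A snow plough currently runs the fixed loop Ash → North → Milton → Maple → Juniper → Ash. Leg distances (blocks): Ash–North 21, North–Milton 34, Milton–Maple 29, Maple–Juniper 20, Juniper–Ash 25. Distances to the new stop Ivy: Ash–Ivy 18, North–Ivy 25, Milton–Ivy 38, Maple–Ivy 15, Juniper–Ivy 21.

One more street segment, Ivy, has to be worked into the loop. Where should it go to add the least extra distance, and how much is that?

Adding 14 blocks by placing Ivy on the Juniper–Ash leg.

Insertion cost between consecutive stops i–j is d(i,Ivy) + d(Ivy,j) − d(i,j):
  between Ash and North: 18 + 25 − 21 = 22
  between North and Milton: 25 + 38 − 34 = 29
  between Milton and Maple: 38 + 15 − 29 = 24
  between Maple and Juniper: 15 + 21 − 20 = 16
  between Juniper and Ash: 21 + 18 − 25 = 14
Cheapest insertion is between Juniper and Ash, adding 14.
New total = 129 + 14 = 143.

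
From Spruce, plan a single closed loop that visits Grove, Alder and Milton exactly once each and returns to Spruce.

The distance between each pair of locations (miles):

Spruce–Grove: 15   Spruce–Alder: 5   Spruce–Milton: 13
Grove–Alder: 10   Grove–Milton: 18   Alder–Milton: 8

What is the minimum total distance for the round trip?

There are 3 distinct closed tours to check (reversals are equivalent).
Spruce→Grove→Alder→Milton→Spruce: 15+10+8+13 = 46
Spruce→Grove→Milton→Alder→Spruce: 15+18+8+5 = 46
Spruce→Alder→Grove→Milton→Spruce: 5+10+18+13 = 46
The minimum is 46.
One optimal route: Spruce → Grove → Alder → Milton → Spruce (or its reverse).

Shortest round trip = 46 miles.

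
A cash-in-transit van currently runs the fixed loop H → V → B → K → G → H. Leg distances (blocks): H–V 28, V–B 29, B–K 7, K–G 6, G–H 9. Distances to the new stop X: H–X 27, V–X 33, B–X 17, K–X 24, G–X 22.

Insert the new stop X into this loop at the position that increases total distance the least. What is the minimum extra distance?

Minimum extra distance: 21 blocks, inserting X between V and B.

Insertion cost between consecutive stops i–j is d(i,X) + d(X,j) − d(i,j):
  between H and V: 27 + 33 − 28 = 32
  between V and B: 33 + 17 − 29 = 21
  between B and K: 17 + 24 − 7 = 34
  between K and G: 24 + 22 − 6 = 40
  between G and H: 22 + 27 − 9 = 40
Cheapest insertion is between V and B, adding 21.
New total = 79 + 21 = 100.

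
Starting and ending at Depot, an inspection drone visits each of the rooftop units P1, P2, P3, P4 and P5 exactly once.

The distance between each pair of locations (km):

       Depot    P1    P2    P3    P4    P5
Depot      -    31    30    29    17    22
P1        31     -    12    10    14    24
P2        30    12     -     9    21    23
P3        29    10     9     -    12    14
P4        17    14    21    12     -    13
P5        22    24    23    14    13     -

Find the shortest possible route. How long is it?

Shortest round trip = 88 km.

Depot-P1-P2-P3-P4-P5-Depot: 31+12+9+12+13+22 = 99
Depot-P1-P2-P3-P5-P4-Depot: 31+12+9+14+13+17 = 96
Depot-P1-P2-P4-P3-P5-Depot: 31+12+21+12+14+22 = 112
Depot-P1-P2-P4-P5-P3-Depot: 31+12+21+13+14+29 = 120
Depot-P1-P2-P5-P3-P4-Depot: 31+12+23+14+12+17 = 109
Depot-P1-P2-P5-P4-P3-Depot: 31+12+23+13+12+29 = 120
Depot-P1-P3-P2-P4-P5-Depot: 31+10+9+21+13+22 = 106
Depot-P1-P3-P2-P5-P4-Depot: 31+10+9+23+13+17 = 103
Depot-P1-P3-P4-P2-P5-Depot: 31+10+12+21+23+22 = 119
Depot-P1-P3-P4-P5-P2-Depot: 31+10+12+13+23+30 = 119
Depot-P1-P3-P5-P2-P4-Depot: 31+10+14+23+21+17 = 116
Depot-P1-P3-P5-P4-P2-Depot: 31+10+14+13+21+30 = 119
Depot-P1-P4-P2-P3-P5-Depot: 31+14+21+9+14+22 = 111
Depot-P1-P4-P2-P5-P3-Depot: 31+14+21+23+14+29 = 132
… (46 more)
Depot-P4-P1-P2-P3-P5-Depot: 17+14+12+9+14+22 = 88  ← best
The minimum is 88.
One optimal route: Depot → P4 → P1 → P2 → P3 → P5 → Depot (or its reverse).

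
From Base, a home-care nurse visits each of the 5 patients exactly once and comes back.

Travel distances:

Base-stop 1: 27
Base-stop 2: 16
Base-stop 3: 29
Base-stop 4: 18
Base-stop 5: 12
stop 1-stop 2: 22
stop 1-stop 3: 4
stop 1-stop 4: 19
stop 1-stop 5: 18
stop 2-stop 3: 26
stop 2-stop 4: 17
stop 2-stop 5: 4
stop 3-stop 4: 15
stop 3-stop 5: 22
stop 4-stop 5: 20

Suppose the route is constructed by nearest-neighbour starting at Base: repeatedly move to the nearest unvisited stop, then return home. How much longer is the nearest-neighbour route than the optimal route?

Base: stop 5=12, stop 2=16, stop 4=18, stop 1=27, stop 3=29 ⇒ stop 5
stop 5: stop 2=4, stop 1=18, stop 4=20, stop 3=22 ⇒ stop 2
stop 2: stop 4=17, stop 1=22, stop 3=26 ⇒ stop 4
stop 4: stop 3=15, stop 1=19 ⇒ stop 3
stop 3: stop 1=4 ⇒ stop 1
NN route Base → stop 5 → stop 2 → stop 4 → stop 3 → stop 1 → Base costs 79.
Optimal: Base → stop 2 → stop 5 → stop 1 → stop 3 → stop 4 → Base costs 75 (by enumerating all 60 distinct tours).
Excess = 79 − 75 = 4.

4 longer than the optimal tour.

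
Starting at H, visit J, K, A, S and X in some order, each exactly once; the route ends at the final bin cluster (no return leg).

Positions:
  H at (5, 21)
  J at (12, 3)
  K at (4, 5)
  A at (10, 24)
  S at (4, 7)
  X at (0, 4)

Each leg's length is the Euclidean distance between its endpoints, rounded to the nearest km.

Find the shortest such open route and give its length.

There are 5! = 120 possible orderings.
H→J→K→A→S→X: 19+8+20+18+5 = 70
H→J→K→A→X→S: 19+8+20+22+5 = 74
H→J→K→S→A→X: 19+8+2+18+22 = 69
H→J→K→S→X→A: 19+8+2+5+22 = 56
H→J→K→X→A→S: 19+8+4+22+18 = 71
H→J→K→X→S→A: 19+8+4+5+18 = 54
H→J→A→K→S→X: 19+21+20+2+5 = 67
H→J→A→K→X→S: 19+21+20+4+5 = 69
H→J→A→S→K→X: 19+21+18+2+4 = 64
H→J→A→S→X→K: 19+21+18+5+4 = 67
H→J→A→X→K→S: 19+21+22+4+2 = 68
H→J→A→X→S→K: 19+21+22+5+2 = 69
H→J→S→K→A→X: 19+9+2+20+22 = 72
H→J→S→K→X→A: 19+9+2+4+22 = 56
… (106 more)
H→A→S→X→K→J: 6+18+5+4+8 = 41  ← best
The minimum is 41.
One shortest path: H → A → S → X → K → J.

41 km — the minimum one-way total.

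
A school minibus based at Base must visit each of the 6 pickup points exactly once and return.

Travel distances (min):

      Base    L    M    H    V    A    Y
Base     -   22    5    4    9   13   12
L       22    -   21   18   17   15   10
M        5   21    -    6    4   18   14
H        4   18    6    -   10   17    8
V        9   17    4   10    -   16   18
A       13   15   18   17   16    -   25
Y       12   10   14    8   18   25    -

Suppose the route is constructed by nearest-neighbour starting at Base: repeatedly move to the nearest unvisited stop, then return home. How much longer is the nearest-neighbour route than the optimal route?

5 min longer than the optimal tour.

From Base: H=4, M=5, V=9, Y=12, A=13, L=22 → choose H (4).
From H: M=6, Y=8, V=10, A=17, L=18 → choose M (6).
From M: V=4, Y=14, A=18, L=21 → choose V (4).
From V: A=16, L=17, Y=18 → choose A (16).
From A: L=15, Y=25 → choose L (15).
From L: Y=10 → choose Y (10).
NN route Base → H → M → V → A → L → Y → Base costs 67.
Optimal: Base → M → V → A → L → Y → H → Base costs 62 (by enumerating all 360 distinct tours).
Excess = 67 − 62 = 5.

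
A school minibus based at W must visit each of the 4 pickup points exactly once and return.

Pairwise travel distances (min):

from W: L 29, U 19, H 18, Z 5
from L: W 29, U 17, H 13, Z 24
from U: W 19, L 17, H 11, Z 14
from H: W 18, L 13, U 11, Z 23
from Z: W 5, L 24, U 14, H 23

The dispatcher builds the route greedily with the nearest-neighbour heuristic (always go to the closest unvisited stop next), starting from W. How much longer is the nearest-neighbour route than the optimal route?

5 min longer than the optimal tour.

From W: Z=5, H=18, U=19, L=29 → choose Z (5).
From Z: U=14, H=23, L=24 → choose U (14).
From U: H=11, L=17 → choose H (11).
From H: L=13 → choose L (13).
NN route W → Z → U → H → L → W costs 72.
Optimal: W → H → L → U → Z → W costs 67 (by enumerating all 12 distinct tours).
Excess = 72 − 67 = 5.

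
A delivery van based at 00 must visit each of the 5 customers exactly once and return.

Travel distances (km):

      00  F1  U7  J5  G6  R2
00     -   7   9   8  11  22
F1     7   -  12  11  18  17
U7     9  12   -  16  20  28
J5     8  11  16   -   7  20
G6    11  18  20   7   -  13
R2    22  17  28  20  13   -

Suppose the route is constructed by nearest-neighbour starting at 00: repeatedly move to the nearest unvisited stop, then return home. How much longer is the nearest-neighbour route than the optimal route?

From 00: F1=7, J5=8, U7=9, G6=11, R2=22 → choose F1 (7).
From F1: J5=11, U7=12, R2=17, G6=18 → choose J5 (11).
From J5: G6=7, U7=16, R2=20 → choose G6 (7).
From G6: R2=13, U7=20 → choose R2 (13).
From R2: U7=28 → choose U7 (28).
NN route 00 → F1 → J5 → G6 → R2 → U7 → 00 costs 75.
Optimal: 00 → U7 → F1 → R2 → G6 → J5 → 00 costs 66 (by enumerating all 60 distinct tours).
Excess = 75 − 66 = 9.

The nearest-neighbour route is 9 km longer than optimal.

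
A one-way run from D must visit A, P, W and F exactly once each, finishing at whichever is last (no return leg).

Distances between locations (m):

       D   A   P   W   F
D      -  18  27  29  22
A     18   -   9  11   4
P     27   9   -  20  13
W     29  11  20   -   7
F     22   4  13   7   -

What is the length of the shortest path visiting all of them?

There are 4! = 24 possible orderings.
D→A→P→W→F: 18+9+20+7 = 54
D→A→P→F→W: 18+9+13+7 = 47
D→A→W→P→F: 18+11+20+13 = 62
D→A→W→F→P: 18+11+7+13 = 49
D→A→F→P→W: 18+4+13+20 = 55
D→A→F→W→P: 18+4+7+20 = 49
D→P→A→W→F: 27+9+11+7 = 54
D→P→A→F→W: 27+9+4+7 = 47
D→P→W→A→F: 27+20+11+4 = 62
D→P→W→F→A: 27+20+7+4 = 58
D→P→F→A→W: 27+13+4+11 = 55
D→P→F→W→A: 27+13+7+11 = 58
D→W→A→P→F: 29+11+9+13 = 62
D→W→A→F→P: 29+11+4+13 = 57
… (10 more)
The minimum is 47.
One shortest path: D → A → P → F → W.

Shortest open route: 47 m.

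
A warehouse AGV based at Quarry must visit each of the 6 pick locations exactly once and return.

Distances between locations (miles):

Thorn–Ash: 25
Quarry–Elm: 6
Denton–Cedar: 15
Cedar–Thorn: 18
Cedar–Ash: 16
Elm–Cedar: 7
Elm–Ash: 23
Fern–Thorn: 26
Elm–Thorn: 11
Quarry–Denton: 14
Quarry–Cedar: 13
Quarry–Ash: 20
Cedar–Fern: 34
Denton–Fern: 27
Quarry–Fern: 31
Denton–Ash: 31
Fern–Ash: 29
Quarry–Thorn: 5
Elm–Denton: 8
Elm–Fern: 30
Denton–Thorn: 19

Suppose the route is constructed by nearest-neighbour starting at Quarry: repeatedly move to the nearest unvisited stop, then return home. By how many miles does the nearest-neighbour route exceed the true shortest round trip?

Quarry: Thorn=5, Elm=6, Cedar=13, Denton=14, Ash=20, Fern=31 ⇒ Thorn
Thorn: Elm=11, Cedar=18, Denton=19, Ash=25, Fern=26 ⇒ Elm
Elm: Cedar=7, Denton=8, Ash=23, Fern=30 ⇒ Cedar
Cedar: Denton=15, Ash=16, Fern=34 ⇒ Denton
Denton: Fern=27, Ash=31 ⇒ Fern
Fern: Ash=29 ⇒ Ash
NN route Quarry → Thorn → Elm → Cedar → Denton → Fern → Ash → Quarry costs 114.
Optimal: Quarry → Elm → Denton → Cedar → Ash → Fern → Thorn → Quarry costs 105 (by enumerating all 360 distinct tours).
Excess = 114 − 105 = 9.

The nearest-neighbour route is 9 miles longer than optimal.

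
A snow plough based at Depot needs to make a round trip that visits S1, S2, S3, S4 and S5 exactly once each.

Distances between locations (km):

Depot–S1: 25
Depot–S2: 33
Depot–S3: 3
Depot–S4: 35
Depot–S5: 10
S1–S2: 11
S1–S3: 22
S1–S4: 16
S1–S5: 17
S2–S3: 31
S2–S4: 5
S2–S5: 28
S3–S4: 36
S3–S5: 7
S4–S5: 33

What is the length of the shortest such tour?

Shortest round trip = 78 km.

Depot → S1 → S2 → S3 → S4 → S5 → Depot: 25+11+31+36+33+10 = 146
Depot → S1 → S2 → S3 → S5 → S4 → Depot: 25+11+31+7+33+35 = 142
Depot → S1 → S2 → S4 → S3 → S5 → Depot: 25+11+5+36+7+10 = 94
Depot → S1 → S2 → S4 → S5 → S3 → Depot: 25+11+5+33+7+3 = 84
Depot → S1 → S2 → S5 → S3 → S4 → Depot: 25+11+28+7+36+35 = 142
Depot → S1 → S2 → S5 → S4 → S3 → Depot: 25+11+28+33+36+3 = 136
Depot → S1 → S3 → S2 → S4 → S5 → Depot: 25+22+31+5+33+10 = 126
Depot → S1 → S3 → S2 → S5 → S4 → Depot: 25+22+31+28+33+35 = 174
Depot → S1 → S3 → S4 → S2 → S5 → Depot: 25+22+36+5+28+10 = 126
Depot → S1 → S3 → S4 → S5 → S2 → Depot: 25+22+36+33+28+33 = 177
Depot → S1 → S3 → S5 → S2 → S4 → Depot: 25+22+7+28+5+35 = 122
Depot → S1 → S3 → S5 → S4 → S2 → Depot: 25+22+7+33+5+33 = 125
Depot → S1 → S4 → S2 → S3 → S5 → Depot: 25+16+5+31+7+10 = 94
Depot → S1 → S4 → S2 → S5 → S3 → Depot: 25+16+5+28+7+3 = 84
… (46 more)
Depot → S3 → S5 → S1 → S2 → S4 → Depot: 3+7+17+11+5+35 = 78  ← best
The minimum is 78.
One optimal route: Depot → S3 → S5 → S1 → S2 → S4 → Depot (or its reverse).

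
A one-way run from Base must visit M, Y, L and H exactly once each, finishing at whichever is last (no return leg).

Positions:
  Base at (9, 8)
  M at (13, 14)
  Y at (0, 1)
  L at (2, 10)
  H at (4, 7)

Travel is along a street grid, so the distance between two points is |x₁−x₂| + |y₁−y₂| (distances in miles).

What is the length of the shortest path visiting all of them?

There are 4! = 24 possible orderings.
Base - M - Y - L - H: 10+26+11+5 = 52
Base - M - Y - H - L: 10+26+10+5 = 51
Base - M - L - Y - H: 10+15+11+10 = 46
Base - M - L - H - Y: 10+15+5+10 = 40
Base - M - H - Y - L: 10+16+10+11 = 47
Base - M - H - L - Y: 10+16+5+11 = 42
Base - Y - M - L - H: 16+26+15+5 = 62
Base - Y - M - H - L: 16+26+16+5 = 63
Base - Y - L - M - H: 16+11+15+16 = 58
Base - Y - L - H - M: 16+11+5+16 = 48
Base - Y - H - M - L: 16+10+16+15 = 57
Base - Y - H - L - M: 16+10+5+15 = 46
Base - L - M - Y - H: 9+15+26+10 = 60
Base - L - M - H - Y: 9+15+16+10 = 50
… (10 more)
The minimum is 40.
One shortest path: Base → M → L → H → Y.

40 miles — the minimum one-way total.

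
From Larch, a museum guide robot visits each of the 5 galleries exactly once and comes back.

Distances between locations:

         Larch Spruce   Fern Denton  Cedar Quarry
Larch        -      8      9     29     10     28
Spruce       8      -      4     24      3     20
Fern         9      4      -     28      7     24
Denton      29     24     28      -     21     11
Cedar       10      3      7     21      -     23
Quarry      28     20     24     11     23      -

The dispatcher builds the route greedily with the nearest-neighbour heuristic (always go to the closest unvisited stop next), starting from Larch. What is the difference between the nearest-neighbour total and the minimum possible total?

Larch: Spruce=8, Fern=9, Cedar=10, Quarry=28, Denton=29 ⇒ Spruce
Spruce: Cedar=3, Fern=4, Quarry=20, Denton=24 ⇒ Cedar
Cedar: Fern=7, Denton=21, Quarry=23 ⇒ Fern
Fern: Quarry=24, Denton=28 ⇒ Quarry
Quarry: Denton=11 ⇒ Denton
NN route Larch → Spruce → Cedar → Fern → Quarry → Denton → Larch costs 82.
Optimal: Larch → Fern → Spruce → Quarry → Denton → Cedar → Larch costs 75 (by enumerating all 60 distinct tours).
Excess = 82 − 75 = 7.

7 longer than the optimal tour.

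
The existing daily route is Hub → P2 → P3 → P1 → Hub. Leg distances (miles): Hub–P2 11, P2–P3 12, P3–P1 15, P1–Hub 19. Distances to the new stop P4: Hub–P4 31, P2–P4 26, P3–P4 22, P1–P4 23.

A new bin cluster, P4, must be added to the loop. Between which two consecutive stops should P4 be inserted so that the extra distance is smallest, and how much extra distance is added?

Insertion cost between consecutive stops i–j is d(i,P4) + d(P4,j) − d(i,j):
  between Hub and P2: 31 + 26 − 11 = 46
  between P2 and P3: 26 + 22 − 12 = 36
  between P3 and P1: 22 + 23 − 15 = 30
  between P1 and Hub: 23 + 31 − 19 = 35
Cheapest insertion is between P3 and P1, adding 30.
New total = 57 + 30 = 87.

Adding 30 miles by placing P4 on the P3–P1 leg.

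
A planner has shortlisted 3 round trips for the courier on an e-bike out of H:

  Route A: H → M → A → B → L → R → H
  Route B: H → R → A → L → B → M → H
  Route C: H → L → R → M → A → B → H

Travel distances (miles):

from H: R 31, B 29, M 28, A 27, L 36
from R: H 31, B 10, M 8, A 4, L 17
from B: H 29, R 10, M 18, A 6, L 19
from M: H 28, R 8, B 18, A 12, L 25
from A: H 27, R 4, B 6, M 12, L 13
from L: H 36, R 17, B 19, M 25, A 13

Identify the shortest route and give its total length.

Route A: 28 + 12 + 6 + 19 + 17 + 31 = 113
Route B: 31 + 4 + 13 + 19 + 18 + 28 = 113
Route C: 36 + 17 + 8 + 12 + 6 + 29 = 108

108 miles — Route C is the shortest.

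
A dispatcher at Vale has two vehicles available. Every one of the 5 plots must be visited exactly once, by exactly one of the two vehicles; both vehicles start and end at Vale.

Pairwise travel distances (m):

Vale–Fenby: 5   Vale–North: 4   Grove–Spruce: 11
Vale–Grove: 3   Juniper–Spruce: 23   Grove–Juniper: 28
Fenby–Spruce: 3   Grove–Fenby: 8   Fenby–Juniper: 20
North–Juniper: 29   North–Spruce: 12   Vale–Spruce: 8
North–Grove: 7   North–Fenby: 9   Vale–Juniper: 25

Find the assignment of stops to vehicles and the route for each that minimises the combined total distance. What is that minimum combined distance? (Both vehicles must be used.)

70 m — the smallest possible combined total.

Try each way of splitting the stops between the two vehicles (each non-empty) and, for each split, find the best tour for each vehicle:
  {North} + {Grove, Fenby, Juniper, Spruce}: 8 + 62 = 70
  {Grove} + {North, Fenby, Juniper, Spruce}: 6 + 64 = 70
  {North, Grove} + {Fenby, Juniper, Spruce}: 14 + 56 = 70
  {Fenby} + {North, Grove, Juniper, Spruce}: 10 + 70 = 80
  {North, Fenby} + {Grove, Juniper, Spruce}: 18 + 62 = 80
  {Grove, Fenby} + {North, Juniper, Spruce}: 16 + 64 = 80
  … (15 splits in total)
Best: vehicle 1 Vale → North → Vale = 8; vehicle 2 Vale → Grove → Fenby → Juniper → Spruce → Vale = 62; combined 70.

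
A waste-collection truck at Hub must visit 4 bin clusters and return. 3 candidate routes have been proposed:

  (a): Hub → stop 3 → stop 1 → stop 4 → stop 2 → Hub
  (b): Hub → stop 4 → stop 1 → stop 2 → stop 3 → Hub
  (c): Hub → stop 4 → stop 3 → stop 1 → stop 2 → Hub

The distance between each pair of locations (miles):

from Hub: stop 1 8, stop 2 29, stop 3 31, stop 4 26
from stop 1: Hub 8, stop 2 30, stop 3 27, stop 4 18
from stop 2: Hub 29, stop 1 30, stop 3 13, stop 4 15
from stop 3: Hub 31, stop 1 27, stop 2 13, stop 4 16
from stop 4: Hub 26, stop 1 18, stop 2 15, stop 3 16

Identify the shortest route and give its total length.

118 miles — (b) is the shortest.

(a): 31 + 27 + 18 + 15 + 29 = 120
(b): 26 + 18 + 30 + 13 + 31 = 118
(c): 26 + 16 + 27 + 30 + 29 = 128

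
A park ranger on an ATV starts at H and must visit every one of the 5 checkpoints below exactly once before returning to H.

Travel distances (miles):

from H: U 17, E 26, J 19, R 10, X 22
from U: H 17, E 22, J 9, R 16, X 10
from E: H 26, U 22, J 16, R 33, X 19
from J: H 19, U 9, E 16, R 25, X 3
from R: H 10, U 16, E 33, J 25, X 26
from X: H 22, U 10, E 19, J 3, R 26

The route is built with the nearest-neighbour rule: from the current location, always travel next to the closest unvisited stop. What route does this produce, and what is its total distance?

Total distance 83 miles via the nearest-neighbour route H → R → U → J → X → E → H.

From H: distances to unvisited — R=10, U=17, J=19, X=22, E=26. Nearest is R (10).
From R: distances to unvisited — U=16, J=25, X=26, E=33. Nearest is U (16).
From U: distances to unvisited — J=9, X=10, E=22. Nearest is J (9).
From J: distances to unvisited — X=3, E=16. Nearest is X (3).
From X: distances to unvisited — E=19. Nearest is E (19).
Return E→H: 26.
Total = 10 + 16 + 9 + 3 + 19 + 26 = 83.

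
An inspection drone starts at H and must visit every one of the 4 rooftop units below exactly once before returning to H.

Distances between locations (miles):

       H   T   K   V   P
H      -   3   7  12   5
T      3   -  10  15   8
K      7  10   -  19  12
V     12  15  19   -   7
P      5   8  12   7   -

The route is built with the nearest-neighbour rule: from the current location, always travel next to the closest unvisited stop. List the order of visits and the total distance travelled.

H → [T:3 / P:5 / K:7 / V:12] → T (3)
T → [P:8 / K:10 / V:15] → P (8)
P → [V:7 / K:12] → V (7)
V → [K:19] → K (19)
Return K→H: 7.
Total = 3 + 8 + 7 + 19 + 7 = 44.

Total distance 44 miles via the nearest-neighbour route H → T → P → V → K → H.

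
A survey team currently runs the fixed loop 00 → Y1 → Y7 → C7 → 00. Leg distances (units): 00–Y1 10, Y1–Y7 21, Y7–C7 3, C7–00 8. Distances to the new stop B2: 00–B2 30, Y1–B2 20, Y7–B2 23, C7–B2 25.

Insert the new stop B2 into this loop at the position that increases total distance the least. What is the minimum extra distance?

Minimum extra distance: 22, inserting B2 between Y1 and Y7.

Insertion cost between consecutive stops i–j is d(i,B2) + d(B2,j) − d(i,j):
  between 00 and Y1: 30 + 20 − 10 = 40
  between Y1 and Y7: 20 + 23 − 21 = 22
  between Y7 and C7: 23 + 25 − 3 = 45
  between C7 and 00: 25 + 30 − 8 = 47
Cheapest insertion is between Y1 and Y7, adding 22.
New total = 42 + 22 = 64.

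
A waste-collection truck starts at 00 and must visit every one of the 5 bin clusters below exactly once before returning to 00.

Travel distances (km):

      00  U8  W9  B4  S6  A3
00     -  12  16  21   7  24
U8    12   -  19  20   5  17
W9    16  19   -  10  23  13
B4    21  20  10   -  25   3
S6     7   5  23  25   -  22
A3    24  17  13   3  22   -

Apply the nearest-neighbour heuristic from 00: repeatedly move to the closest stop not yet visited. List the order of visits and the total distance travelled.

Total distance 58 km via the nearest-neighbour route 00 → S6 → U8 → A3 → B4 → W9 → 00.

At 00 the remaining stops are S6 7, U8 12, W9 16, B4 21, A3 24; go to S6.
At S6 the remaining stops are U8 5, A3 22, W9 23, B4 25; go to U8.
At U8 the remaining stops are A3 17, W9 19, B4 20; go to A3.
At A3 the remaining stops are B4 3, W9 13; go to B4.
At B4 the remaining stops are W9 10; go to W9.
Return W9→00: 16.
Total = 7 + 5 + 17 + 3 + 10 + 16 = 58.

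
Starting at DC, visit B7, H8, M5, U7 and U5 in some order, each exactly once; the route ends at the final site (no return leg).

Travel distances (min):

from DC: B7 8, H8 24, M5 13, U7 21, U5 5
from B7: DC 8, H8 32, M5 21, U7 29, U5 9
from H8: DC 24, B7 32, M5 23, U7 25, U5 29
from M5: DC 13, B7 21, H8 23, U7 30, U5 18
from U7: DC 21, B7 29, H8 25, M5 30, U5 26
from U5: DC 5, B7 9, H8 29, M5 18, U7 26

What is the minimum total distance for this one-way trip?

83 min — the minimum one-way total.

There are 5! = 120 possible orderings.
DC→B7→H8→M5→U7→U5: 8+32+23+30+26 = 119
DC→B7→H8→M5→U5→U7: 8+32+23+18+26 = 107
DC→B7→H8→U7→M5→U5: 8+32+25+30+18 = 113
DC→B7→H8→U7→U5→M5: 8+32+25+26+18 = 109
DC→B7→H8→U5→M5→U7: 8+32+29+18+30 = 117
DC→B7→H8→U5→U7→M5: 8+32+29+26+30 = 125
DC→B7→M5→H8→U7→U5: 8+21+23+25+26 = 103
DC→B7→M5→H8→U5→U7: 8+21+23+29+26 = 107
DC→B7→M5→U7→H8→U5: 8+21+30+25+29 = 113
DC→B7→M5→U7→U5→H8: 8+21+30+26+29 = 114
DC→B7→M5→U5→H8→U7: 8+21+18+29+25 = 101
DC→B7→M5→U5→U7→H8: 8+21+18+26+25 = 98
DC→B7→U7→H8→M5→U5: 8+29+25+23+18 = 103
DC→B7→U7→H8→U5→M5: 8+29+25+29+18 = 109
… (106 more)
DC→B7→U5→M5→H8→U7: 8+9+18+23+25 = 83  ← best
The minimum is 83.
One shortest path: DC → B7 → U5 → M5 → H8 → U7.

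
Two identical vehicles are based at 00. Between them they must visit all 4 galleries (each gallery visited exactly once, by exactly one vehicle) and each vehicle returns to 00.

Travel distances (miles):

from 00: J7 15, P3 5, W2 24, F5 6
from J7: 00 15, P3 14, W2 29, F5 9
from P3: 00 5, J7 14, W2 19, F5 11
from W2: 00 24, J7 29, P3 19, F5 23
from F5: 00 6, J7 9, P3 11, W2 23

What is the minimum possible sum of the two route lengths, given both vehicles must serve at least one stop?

Check every non-empty split of the stops between the two vehicles; for each half take its own optimal tour:
  {J7} + {P3, W2, F5}: 30 + 53 = 83
  {P3} + {J7, W2, F5}: 10 + 68 = 78
  {J7, P3} + {W2, F5}: 34 + 53 = 87
  {W2} + {J7, P3, F5}: 48 + 34 = 82
  {J7, W2} + {P3, F5}: 68 + 22 = 90
  {P3, W2} + {J7, F5}: 48 + 30 = 78
  … (7 splits in total)
Best: vehicle 1 00 → P3 → 00 = 10; vehicle 2 00 → W2 → J7 → F5 → 00 = 68; combined 78.

78 miles — the smallest possible combined total.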